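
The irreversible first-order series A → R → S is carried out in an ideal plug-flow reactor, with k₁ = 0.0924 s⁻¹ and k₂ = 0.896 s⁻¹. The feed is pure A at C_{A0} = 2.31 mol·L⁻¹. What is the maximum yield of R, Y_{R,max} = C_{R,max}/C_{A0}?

At the optimum, C_{R,max}/C_{A0} = (k₁/k₂)^[k₂/(k₂−k₁)].
= (0.0924/0.896)^(0.896/(0.896−0.0924)) = (0.1031)^(1.115) = 0.07942.

0.0794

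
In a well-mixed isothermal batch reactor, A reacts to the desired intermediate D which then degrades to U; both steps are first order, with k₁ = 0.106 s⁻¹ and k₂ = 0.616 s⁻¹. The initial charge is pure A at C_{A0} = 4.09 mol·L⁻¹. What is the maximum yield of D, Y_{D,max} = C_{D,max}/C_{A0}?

0.119

At the optimum, C_{D,max}/C_{A0} = (k₁/k₂)^[k₂/(k₂−k₁)].
= (0.106/0.616)^(0.616/(0.616−0.106)) = (0.1721)^(1.208) = 0.1194.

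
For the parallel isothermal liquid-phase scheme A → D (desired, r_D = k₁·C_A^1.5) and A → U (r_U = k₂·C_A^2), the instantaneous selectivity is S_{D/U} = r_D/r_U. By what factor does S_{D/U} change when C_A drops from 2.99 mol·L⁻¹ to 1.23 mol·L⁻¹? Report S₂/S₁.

1.56

S_{D/U} = (k₁/k₂)·C_A^-0.5, so S₂/S₁ = (C_{A,2}/C_{A,1})^-0.5.
= (1.23/2.99)^(-0.5) = (0.4114)^(-0.5) = 1.56.
Selectivity toward D rises as C_A falls — low-concentration operation is favoured.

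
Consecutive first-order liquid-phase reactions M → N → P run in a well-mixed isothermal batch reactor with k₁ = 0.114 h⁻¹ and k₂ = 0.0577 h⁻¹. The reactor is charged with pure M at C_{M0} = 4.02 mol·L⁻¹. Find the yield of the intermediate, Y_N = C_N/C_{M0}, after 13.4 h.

For first-order series with pure M initially, C_N(t) = k₁C_{M0}/(k₂−k₁)·(e^(−k₁t) − e^(−k₂t)).
e^(−k₁t) = e^(−0.114×13.4) = e^(−1.528) = 0.2171; e^(−k₂t) = e^(−0.7732) = 0.4615.
C_N = 0.114×4.02/(0.0577−0.114) × (0.2171−0.4615) = (-8.140)×(-0.2445) = 1.990 mol·L⁻¹.
Y_N = C_N/C_{M0} = 1.990/4.02 = 0.495.

0.495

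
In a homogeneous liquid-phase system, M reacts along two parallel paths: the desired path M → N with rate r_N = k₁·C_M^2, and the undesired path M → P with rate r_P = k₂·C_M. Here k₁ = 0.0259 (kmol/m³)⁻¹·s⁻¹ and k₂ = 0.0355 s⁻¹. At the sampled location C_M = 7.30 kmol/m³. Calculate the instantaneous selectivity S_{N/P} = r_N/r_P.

S_{N/P} = r_N/r_P = (k₁·C_M^2)/(k₂·C_M) = (k₁/k₂)·C_M.
= (0.0259×7.300^2) / (0.0355×7.300) = 1.380/0.2591 = 5.33.
Since the desired path is higher order in M, keeping C_M high (PFR or concentrated feed) favours N.

5.33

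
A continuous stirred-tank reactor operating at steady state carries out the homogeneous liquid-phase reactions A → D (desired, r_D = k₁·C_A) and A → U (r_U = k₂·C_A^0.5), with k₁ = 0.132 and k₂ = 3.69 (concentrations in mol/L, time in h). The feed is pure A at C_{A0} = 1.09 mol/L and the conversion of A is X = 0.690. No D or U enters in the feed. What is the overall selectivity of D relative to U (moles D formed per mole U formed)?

Exit C_A = C_{A0}(1−X) = 1.09×0.310 = 0.3379 mol/L.
In a CSTR the entire volume is at exit conditions, so r_D = 0.132×0.3379 = 0.04460 and r_U = 3.69×0.3379^0.5 = 2.145.
Overall selectivity = C_D/C_U = r_Dτ/(r_Uτ) = r_D/r_U = 0.0208.

0.0208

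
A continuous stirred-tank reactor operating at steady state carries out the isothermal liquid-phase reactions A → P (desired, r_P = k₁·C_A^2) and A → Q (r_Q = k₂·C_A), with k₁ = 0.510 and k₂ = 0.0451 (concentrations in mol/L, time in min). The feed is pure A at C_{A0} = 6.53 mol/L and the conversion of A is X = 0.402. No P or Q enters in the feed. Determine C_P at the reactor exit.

2.57 mol/L

Exit C_A = C_{A0}(1−X) = 6.53×0.598 = 3.905 mol/L.
A CSTR operates uniformly at the exit composition, giving r_P = 7.777 and r_Q = 0.1761 (each k·C_A^n at C_A = 3.905).
Fraction of consumed A going to P: r_P/(r_P+r_Q) = 0.9779.
C_P = 0.9779·C_{A0}·X = 0.9779×6.53×0.402 = 2.57 mol/L.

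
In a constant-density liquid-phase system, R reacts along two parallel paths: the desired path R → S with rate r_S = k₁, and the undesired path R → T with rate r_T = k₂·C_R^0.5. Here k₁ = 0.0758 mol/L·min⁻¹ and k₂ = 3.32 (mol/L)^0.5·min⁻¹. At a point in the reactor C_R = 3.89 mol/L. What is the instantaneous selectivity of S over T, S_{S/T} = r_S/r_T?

0.0116

S_{S/T} = r_S/r_T = (k₁)/(k₂·C_R^0.5) = (k₁/k₂)·C_R^-0.5.
= (0.0758) / (3.32×3.890^0.5) = 0.07580/6.548 = 0.0116.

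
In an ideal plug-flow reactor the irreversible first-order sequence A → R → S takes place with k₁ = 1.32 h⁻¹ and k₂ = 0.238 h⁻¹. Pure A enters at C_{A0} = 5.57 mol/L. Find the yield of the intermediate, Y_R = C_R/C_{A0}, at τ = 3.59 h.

Solving the coupled first-order balances gives C_R(τ) = [k₁/(k₂−k₁)]·C_{A0}·(e^(−k₁τ) − e^(−k₂τ)).
e^(−k₁τ) = e^(−1.32×3.59) = e^(−4.739) = 0.008749; e^(−k₂τ) = e^(−0.8544) = 0.4255.
C_R = 1.32×5.57/(0.238−1.32) × (0.008749−0.4255) = (-6.795)×(-0.4168) = 2.832 mol/L.
Y_R = C_R/C_{A0} = 2.832/5.57 = 0.508.

0.508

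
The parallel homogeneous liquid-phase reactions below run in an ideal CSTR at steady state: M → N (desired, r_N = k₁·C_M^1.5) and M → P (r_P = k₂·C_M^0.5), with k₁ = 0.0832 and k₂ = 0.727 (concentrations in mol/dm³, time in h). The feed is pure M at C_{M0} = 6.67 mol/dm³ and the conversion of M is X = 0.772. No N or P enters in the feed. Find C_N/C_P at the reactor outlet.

Exit C_M = C_{M0}(1−X) = 6.67×0.228 = 1.521 mol/dm³.
A CSTR operates uniformly at the exit composition, giving r_N = 0.1560 and r_P = 0.8965 (each k·C_M^n at C_M = 1.521).
Overall selectivity = C_N/C_P = r_Nτ/(r_Pτ) = r_N/r_P = 0.174.

0.174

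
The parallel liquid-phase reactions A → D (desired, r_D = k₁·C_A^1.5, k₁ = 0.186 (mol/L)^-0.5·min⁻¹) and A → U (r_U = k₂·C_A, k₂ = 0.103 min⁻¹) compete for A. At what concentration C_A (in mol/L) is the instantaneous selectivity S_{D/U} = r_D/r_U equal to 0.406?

S_{D/U} = (k₁/k₂)·C_A^0.5 ⇒ C_A = (S·k₂/k₁)^(2).
= (0.406×0.103/0.186)^(2) = (0.2248)^(2) = 0.0505 mol/L.

0.0505 mol/L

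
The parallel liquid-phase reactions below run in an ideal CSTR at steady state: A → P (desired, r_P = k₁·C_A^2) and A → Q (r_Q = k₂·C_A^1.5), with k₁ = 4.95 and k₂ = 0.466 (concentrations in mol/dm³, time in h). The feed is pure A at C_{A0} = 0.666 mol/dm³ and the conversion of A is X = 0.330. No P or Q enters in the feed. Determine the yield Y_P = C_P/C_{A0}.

0.289

Exit C_A = C_{A0}(1−X) = 0.666×0.670 = 0.4462 mol/dm³.
In a CSTR the entire volume is at exit conditions, so r_P = 4.95×0.4462^2 = 0.9856 and r_Q = 0.466×0.4462^1.5 = 0.1389.
Fraction of consumed A going to P: r_P/(r_P+r_Q) = 0.8765.
C_P = 0.8765·C_{A0}·X = 0.8765×0.666×0.330 = 0.193 mol/dm³; Y_P = C_P/C_{A0} = 0.289.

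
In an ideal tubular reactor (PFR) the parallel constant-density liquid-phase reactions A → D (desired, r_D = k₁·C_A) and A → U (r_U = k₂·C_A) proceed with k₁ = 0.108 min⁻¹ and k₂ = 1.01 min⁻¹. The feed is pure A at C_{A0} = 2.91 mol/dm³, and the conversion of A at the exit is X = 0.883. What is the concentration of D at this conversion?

0.248 mol/dm³

C_A = C_{A0}(1−X) = 0.3405 mol/dm³.
Both paths are first order in A, so the instantaneous fraction to D is constant: dC_D/d(−C_A) = k₁/(k₁+k₂) = 0.09660.
C_D = 0.09660·(C_{A0}−C_A) = 0.09660×2.570 = 0.248 mol/dm³.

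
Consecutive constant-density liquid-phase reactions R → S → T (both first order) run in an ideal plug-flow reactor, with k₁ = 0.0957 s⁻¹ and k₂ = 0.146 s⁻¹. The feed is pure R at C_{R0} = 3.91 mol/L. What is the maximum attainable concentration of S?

Evaluating C_S at τ_opt = ln(k₂/k₁)/(k₂−k₁) gives C_{S,max}/C_{R0} = (k₁/k₂)^[k₂/(k₂−k₁)].
= (0.0957/0.146)^(0.146/(0.146−0.0957)) = (0.6555)^(2.903) = 0.2935.
C_{S,max} = 0.2935×3.91 = 1.15 mol/L.

1.15 mol/L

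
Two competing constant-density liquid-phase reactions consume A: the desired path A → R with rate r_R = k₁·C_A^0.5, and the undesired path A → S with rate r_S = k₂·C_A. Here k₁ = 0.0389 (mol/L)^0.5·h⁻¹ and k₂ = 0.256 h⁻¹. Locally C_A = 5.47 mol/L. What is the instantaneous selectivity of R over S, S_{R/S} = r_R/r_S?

0.0650

S_{R/S} = r_R/r_S = (k₁·C_A^0.5)/(k₂·C_A) = (k₁/k₂)·C_A^-0.5.
= (0.0389×5.470^0.5) / (0.256×5.470) = 0.09098/1.400 = 0.0650.
The undesired path is higher order in A, so low C_A (CSTR or dilute feed) favours R.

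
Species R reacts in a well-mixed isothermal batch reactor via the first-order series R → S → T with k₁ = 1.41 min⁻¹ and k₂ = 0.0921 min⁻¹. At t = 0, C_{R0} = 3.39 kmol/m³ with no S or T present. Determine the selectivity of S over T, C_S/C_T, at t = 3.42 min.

3.51

The intermediate concentration in a first-order A→B→C sequence is C_S = k₁C_{R0}(e^(−k₁t) − e^(−k₂t))/(k₂−k₁).
e^(−k₁t) = e^(−1.41×3.42) = e^(−4.822) = 0.008049; e^(−k₂t) = e^(−0.3150) = 0.7298.
C_S = 1.41×3.39/(0.0921−1.41) × (0.008049−0.7298) = (-3.627)×(-0.7218) = 2.618 kmol/m³.
C_R = C_{R0}e^(−k₁t) = 0.02729 kmol/m³, so C_T = C_{R0}−C_R−C_S = 0.7450 kmol/m³; C_S/C_T = 3.51.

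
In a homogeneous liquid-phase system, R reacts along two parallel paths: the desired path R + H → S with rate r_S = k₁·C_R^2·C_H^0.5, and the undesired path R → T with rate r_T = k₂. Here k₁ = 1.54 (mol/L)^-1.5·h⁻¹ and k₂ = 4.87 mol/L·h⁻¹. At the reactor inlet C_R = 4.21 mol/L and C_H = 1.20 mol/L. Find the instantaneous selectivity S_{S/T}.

6.14

S_{S/T} = r_S/r_T = (k₁·C_R^2·C_H^0.5)/(k₂) = (k₁/k₂)·C_R^2·C_H^0.5.
= (1.54×4.210^2×1.200^0.5) / (4.87) = 29.90/4.870 = 6.14.
Since the desired path is higher order in R, keeping C_R high (PFR or concentrated feed) favours S.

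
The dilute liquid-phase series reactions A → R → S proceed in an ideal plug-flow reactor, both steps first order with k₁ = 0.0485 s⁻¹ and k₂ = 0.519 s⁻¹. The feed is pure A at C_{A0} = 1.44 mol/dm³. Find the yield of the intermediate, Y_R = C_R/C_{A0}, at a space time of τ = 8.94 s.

The intermediate concentration in a first-order A→B→C sequence is C_R = k₁C_{A0}(e^(−k₁τ) − e^(−k₂τ))/(k₂−k₁).
e^(−k₁τ) = e^(−0.0485×8.94) = e^(−0.4336) = 0.6482; e^(−k₂τ) = e^(−4.640) = 0.009659.
C_R = 0.0485×1.44/(0.519−0.0485) × (0.6482−0.009659) = 0.1484×0.6385 = 0.09478 mol/dm³.
Y_R = C_R/C_{A0} = 0.09478/1.44 = 0.0658.

0.0658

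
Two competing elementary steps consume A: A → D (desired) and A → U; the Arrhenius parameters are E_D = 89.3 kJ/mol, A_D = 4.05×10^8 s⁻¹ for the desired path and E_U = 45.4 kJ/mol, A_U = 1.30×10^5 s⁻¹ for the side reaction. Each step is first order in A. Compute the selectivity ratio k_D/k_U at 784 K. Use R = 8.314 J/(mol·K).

3.70

k_D/k_U = (A_D/A_U)·exp[−(E_D−E_U)/(RT)] = (A_D/A_U)·exp[(E_U−E_D)/(RT)].
(E_U−E_D)/(RT) = (45.4−89.3)×10³/(8.314×784) = -43900/6518 = -6.735.
k_D/k_U = (4.05×10^8/1.30×10^5)·exp(-6.735) = 3115 × 0.001189 = 3.70.
Since E_D > E_U, raising the temperature improves selectivity toward D.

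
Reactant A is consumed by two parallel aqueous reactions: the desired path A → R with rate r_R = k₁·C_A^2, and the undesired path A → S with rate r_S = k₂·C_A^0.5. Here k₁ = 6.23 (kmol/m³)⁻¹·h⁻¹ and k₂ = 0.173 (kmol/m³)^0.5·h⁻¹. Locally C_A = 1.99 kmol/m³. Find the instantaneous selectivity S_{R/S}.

101

S_{R/S} = r_R/r_S = (k₁·C_A^2)/(k₂·C_A^0.5) = (k₁/k₂)·C_A^1.5.
= (6.23×1.990^2) / (0.173×1.990^0.5) = 24.67/0.2440 = 101.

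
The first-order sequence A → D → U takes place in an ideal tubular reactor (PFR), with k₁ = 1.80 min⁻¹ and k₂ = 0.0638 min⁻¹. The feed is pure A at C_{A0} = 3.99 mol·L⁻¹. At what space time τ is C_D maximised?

For first-order series the maximum of C_D occurs at τ_opt = ln(k₂/k₁)/(k₂−k₁).
= ln(0.0638/1.80)/(0.0638−1.80) = ln(0.03544)/-1.736 = -3.340/-1.736 = 1.92 min.

1.92 min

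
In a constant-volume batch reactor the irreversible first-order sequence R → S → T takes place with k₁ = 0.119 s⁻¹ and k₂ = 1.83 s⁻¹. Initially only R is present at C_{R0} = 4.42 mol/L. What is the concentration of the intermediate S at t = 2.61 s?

0.223 mol/L

Solving the coupled first-order balances gives C_S(t) = [k₁/(k₂−k₁)]·C_{R0}·(e^(−k₁t) − e^(−k₂t)).
e^(−k₁t) = e^(−0.119×2.61) = e^(−0.3106) = 0.7330; e^(−k₂t) = e^(−4.776) = 0.008427.
C_S = 0.119×4.42/(1.83−0.119) × (0.7330−0.008427) = 0.3074×0.7246 = 0.2227 mol/L.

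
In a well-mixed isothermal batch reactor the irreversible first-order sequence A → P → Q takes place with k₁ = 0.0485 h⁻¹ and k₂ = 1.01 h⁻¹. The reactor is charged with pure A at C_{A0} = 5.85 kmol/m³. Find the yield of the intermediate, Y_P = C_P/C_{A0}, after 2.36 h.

Solving the coupled first-order balances gives C_P(t) = [k₁/(k₂−k₁)]·C_{A0}·(e^(−k₁t) − e^(−k₂t)).
e^(−k₁t) = e^(−0.0485×2.36) = e^(−0.1145) = 0.8918; e^(−k₂t) = e^(−2.384) = 0.09222.
C_P = 0.0485×5.85/(1.01−0.0485) × (0.8918−0.09222) = 0.2951×0.7996 = 0.2360 kmol/m³.
Y_P = C_P/C_{A0} = 0.2360/5.85 = 0.0403.

0.0403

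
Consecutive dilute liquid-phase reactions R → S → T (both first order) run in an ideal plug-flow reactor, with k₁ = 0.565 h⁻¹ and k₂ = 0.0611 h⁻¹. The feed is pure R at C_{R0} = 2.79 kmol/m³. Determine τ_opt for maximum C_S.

Setting dC_S/dτ = 0 gives τ_opt = ln(k₂/k₁)/(k₂−k₁).
= ln(0.0611/0.565)/(0.0611−0.565) = ln(0.1081)/-0.5039 = -2.224/-0.5039 = 4.41 h.

4.41 h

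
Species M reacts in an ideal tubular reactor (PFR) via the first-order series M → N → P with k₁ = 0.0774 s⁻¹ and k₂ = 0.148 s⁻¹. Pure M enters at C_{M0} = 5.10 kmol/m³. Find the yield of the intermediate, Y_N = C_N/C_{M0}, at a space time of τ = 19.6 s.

0.180

For first-order series with pure M initially, C_N(τ) = k₁C_{M0}/(k₂−k₁)·(e^(−k₁τ) − e^(−k₂τ)).
e^(−k₁τ) = e^(−0.0774×19.6) = e^(−1.517) = 0.2194; e^(−k₂τ) = e^(−2.901) = 0.05498.
C_N = 0.0774×5.10/(0.148−0.0774) × (0.2194−0.05498) = 5.591×0.1644 = 0.9191 kmol/m³.
Y_N = C_N/C_{M0} = 0.9191/5.10 = 0.180.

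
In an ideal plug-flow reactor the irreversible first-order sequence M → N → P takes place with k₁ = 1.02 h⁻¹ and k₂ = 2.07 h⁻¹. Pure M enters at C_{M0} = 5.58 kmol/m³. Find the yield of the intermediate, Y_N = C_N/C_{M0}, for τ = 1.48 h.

Solving the coupled first-order balances gives C_N(τ) = [k₁/(k₂−k₁)]·C_{M0}·(e^(−k₁τ) − e^(−k₂τ)).
e^(−k₁τ) = e^(−1.02×1.48) = e^(−1.510) = 0.2210; e^(−k₂τ) = e^(−3.064) = 0.04672.
C_N = 1.02×5.58/(2.07−1.02) × (0.2210−0.04672) = 5.421×0.1743 = 0.9447 kmol/m³.
Y_N = C_N/C_{M0} = 0.9447/5.58 = 0.169.

0.169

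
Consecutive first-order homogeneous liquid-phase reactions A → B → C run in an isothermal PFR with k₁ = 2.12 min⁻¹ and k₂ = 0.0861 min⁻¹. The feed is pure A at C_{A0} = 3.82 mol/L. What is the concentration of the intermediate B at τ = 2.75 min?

3.13 mol/L

For first-order series with pure A initially, C_B(τ) = k₁C_{A0}/(k₂−k₁)·(e^(−k₁τ) − e^(−k₂τ)).
e^(−k₁τ) = e^(−2.12×2.75) = e^(−5.830) = 0.002938; e^(−k₂τ) = e^(−0.2368) = 0.7892.
C_B = 2.12×3.82/(0.0861−2.12) × (0.002938−0.7892) = (-3.982)×(-0.7862) = 3.131 mol/L.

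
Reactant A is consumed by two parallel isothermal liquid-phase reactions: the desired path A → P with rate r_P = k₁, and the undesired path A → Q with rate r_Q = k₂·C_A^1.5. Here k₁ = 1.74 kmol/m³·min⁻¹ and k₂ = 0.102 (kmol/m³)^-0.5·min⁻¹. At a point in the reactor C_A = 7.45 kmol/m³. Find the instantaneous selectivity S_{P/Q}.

0.839

S_{P/Q} = r_P/r_Q = (k₁)/(k₂·C_A^1.5) = (k₁/k₂)·C_A^-1.5.
= (1.74) / (0.102×7.450^1.5) = 1.740/2.074 = 0.839.
The undesired path is higher order in A, so low C_A (CSTR or dilute feed) favours P.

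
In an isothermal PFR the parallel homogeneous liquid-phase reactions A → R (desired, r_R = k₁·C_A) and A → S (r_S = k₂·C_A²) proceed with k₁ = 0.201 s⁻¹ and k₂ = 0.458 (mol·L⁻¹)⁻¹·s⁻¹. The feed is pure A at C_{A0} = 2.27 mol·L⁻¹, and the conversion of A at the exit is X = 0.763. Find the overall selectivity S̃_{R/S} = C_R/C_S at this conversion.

C_A = C_{A0}(1−X) = 0.5380 mol·L⁻¹.
Along a PFR/batch, dC_R/dC_A = −r_R/(r_R+r_S) = −k₁/(k₁+k₂·C_A).
Integrating from C_{A0} to C_A: C_R = (0.201/0.458)·ln[(0.201+0.458·2.27)/(0.201+0.458·0.538)] = 0.4389·ln(1.241/0.4474) = 0.4476 mol·L⁻¹.
C_S = (C_{A0}−C_A)−C_R = 1.284 mol·L⁻¹; S̃_{R/S} = 0.4476/1.284 = 0.349.

0.349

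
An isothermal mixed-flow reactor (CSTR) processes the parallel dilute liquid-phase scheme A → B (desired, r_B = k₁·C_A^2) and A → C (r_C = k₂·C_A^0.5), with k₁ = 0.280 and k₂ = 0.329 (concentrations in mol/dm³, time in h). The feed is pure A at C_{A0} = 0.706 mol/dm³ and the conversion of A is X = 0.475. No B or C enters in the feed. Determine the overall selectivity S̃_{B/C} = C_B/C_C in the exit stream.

Exit C_A = C_{A0}(1−X) = 0.706×0.525 = 0.3706 mol/dm³.
A CSTR operates uniformly at the exit composition, giving r_B = 0.03847 and r_C = 0.2003 (each k·C_A^n at C_A = 0.3706).
Overall selectivity = C_B/C_C = r_Bτ/(r_Cτ) = r_B/r_C = 0.192.

0.192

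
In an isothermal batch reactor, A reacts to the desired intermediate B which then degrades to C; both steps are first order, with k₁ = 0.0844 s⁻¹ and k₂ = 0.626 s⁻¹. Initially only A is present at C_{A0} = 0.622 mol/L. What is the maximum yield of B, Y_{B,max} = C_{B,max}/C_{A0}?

At the optimum, C_{B,max}/C_{A0} = (k₁/k₂)^[k₂/(k₂−k₁)].
= (0.0844/0.626)^(0.626/(0.626−0.0844)) = (0.1348)^(1.156) = 0.09866.

0.0987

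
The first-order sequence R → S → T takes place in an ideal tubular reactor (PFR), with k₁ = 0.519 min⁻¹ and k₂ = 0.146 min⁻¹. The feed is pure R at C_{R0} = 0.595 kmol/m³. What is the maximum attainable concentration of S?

At the optimum, C_{S,max}/C_{R0} = (k₁/k₂)^[k₂/(k₂−k₁)].
= (0.519/0.146)^(0.146/(0.146−0.519)) = (3.555)^(-0.3914) = 0.6087.
C_{S,max} = 0.6087×0.595 = 0.362 kmol/m³.

0.362 kmol/m³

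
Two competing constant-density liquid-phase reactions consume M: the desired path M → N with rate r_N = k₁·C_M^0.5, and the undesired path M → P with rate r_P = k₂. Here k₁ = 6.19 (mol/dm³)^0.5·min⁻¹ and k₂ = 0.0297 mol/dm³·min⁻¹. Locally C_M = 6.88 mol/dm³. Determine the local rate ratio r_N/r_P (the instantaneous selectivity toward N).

547

S_{N/P} = r_N/r_P = (k₁·C_M^0.5)/(k₂) = (k₁/k₂)·C_M^0.5.
= (6.19×6.880^0.5) / (0.0297) = 16.24/0.02970 = 547.
Since the desired path is higher order in M, keeping C_M high (PFR or concentrated feed) favours N.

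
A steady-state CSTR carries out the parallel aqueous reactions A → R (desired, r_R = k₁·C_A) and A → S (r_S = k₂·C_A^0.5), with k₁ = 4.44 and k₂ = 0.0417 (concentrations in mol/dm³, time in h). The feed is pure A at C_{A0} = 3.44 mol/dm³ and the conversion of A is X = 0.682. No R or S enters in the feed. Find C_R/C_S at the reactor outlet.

111

Exit C_A = C_{A0}(1−X) = 3.44×0.318 = 1.094 mol/dm³.
A CSTR operates uniformly at the exit composition, giving r_R = 4.857 and r_S = 0.04361 (each k·C_A^n at C_A = 1.094).
Overall selectivity = C_R/C_S = r_Rτ/(r_Sτ) = r_R/r_S = 111.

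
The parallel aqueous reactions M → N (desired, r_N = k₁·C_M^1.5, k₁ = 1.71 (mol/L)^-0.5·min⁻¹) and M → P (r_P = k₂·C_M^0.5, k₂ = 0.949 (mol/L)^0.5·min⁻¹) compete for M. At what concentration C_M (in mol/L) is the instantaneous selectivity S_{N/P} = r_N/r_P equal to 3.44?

S_{N/P} = (k₁/k₂)·C_M ⇒ C_M = S·k₂/k₁.
= 3.44×0.949/1.71 = 1.91 mol/L.

1.91 mol/L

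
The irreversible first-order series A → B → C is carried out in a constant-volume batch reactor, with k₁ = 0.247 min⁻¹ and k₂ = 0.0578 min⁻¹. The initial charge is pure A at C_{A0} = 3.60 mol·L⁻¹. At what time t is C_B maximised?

For first-order series the maximum of C_B occurs at t_opt = ln(k₂/k₁)/(k₂−k₁).
= ln(0.0578/0.247)/(0.0578−0.247) = ln(0.2340)/-0.1892 = -1.452/-0.1892 = 7.68 min.

7.68 min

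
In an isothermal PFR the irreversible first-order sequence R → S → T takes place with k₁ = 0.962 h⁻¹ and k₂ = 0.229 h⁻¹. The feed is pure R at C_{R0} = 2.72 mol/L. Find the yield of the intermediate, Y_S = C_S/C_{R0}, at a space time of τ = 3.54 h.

0.540

For first-order series with pure R initially, C_S(τ) = k₁C_{R0}/(k₂−k₁)·(e^(−k₁τ) − e^(−k₂τ)).
e^(−k₁τ) = e^(−0.962×3.54) = e^(−3.405) = 0.03319; e^(−k₂τ) = e^(−0.8107) = 0.4446.
C_S = 0.962×2.72/(0.229−0.962) × (0.03319−0.4446) = (-3.570)×(-0.4114) = 1.469 mol/L.
Y_S = C_S/C_{R0} = 1.469/2.72 = 0.540.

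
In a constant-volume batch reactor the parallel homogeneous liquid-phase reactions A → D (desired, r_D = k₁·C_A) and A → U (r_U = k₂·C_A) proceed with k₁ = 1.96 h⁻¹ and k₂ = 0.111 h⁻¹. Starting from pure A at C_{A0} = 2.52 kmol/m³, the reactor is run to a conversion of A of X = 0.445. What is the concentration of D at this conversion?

1.06 kmol/m³

C_A = C_{A0}(1−X) = 1.399 kmol/m³.
Both paths are first order in A, so the instantaneous fraction to D is constant: dC_D/d(−C_A) = k₁/(k₁+k₂) = 0.9464.
C_D = 0.9464·(C_{A0}−C_A) = 0.9464×1.121 = 1.06 kmol/m³.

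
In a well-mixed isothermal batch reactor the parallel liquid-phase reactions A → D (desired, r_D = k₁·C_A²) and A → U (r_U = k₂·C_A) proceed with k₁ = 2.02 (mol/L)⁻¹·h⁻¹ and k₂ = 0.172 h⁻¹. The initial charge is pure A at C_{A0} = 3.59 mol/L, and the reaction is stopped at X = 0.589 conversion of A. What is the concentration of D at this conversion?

C_A = C_{A0}(1−X) = 1.475 mol/L.
Along a PFR/batch, dC_U/dC_A = −r_U/(r_D+r_U) = −k₂/(k₂+k₁·C_A).
Integrating from C_{A0} to C_A: C_U = (0.172/2.02)·ln[(0.172+2.02·3.59)/(0.172+2.02·1.48)] = 0.08515·ln(7.424/3.152) = 0.07293 mol/L.
Then C_D = (C_{A0}−C_A) − C_U = 2.115 − 0.07293 = 2.042 mol/L.

2.04 mol/L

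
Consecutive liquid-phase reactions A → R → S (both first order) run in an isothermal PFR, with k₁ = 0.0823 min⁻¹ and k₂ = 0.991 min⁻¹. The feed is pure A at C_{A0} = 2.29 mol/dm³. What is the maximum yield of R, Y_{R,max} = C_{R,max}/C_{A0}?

0.0663

At the optimum, C_{R,max}/C_{A0} = (k₁/k₂)^[k₂/(k₂−k₁)].
= (0.0823/0.991)^(0.991/(0.991−0.0823)) = (0.08305)^(1.091) = 0.06629.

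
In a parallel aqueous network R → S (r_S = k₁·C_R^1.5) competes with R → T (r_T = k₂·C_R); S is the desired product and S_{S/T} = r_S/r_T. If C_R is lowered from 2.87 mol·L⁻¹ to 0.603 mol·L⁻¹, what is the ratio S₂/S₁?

S_{S/T} = (k₁/k₂)·C_R^0.5, so S₂/S₁ = (C_{R,2}/C_{R,1})^0.5.
= (0.603/2.87)^0.5 = (0.2101)^0.5 = 0.458.
Selectivity toward S falls as C_R falls — high-concentration operation is favoured.

0.458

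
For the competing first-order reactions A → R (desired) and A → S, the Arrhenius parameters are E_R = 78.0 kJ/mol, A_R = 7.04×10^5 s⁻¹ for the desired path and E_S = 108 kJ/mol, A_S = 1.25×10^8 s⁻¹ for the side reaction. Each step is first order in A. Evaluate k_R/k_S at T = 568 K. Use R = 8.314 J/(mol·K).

With equal orders, S_{R/S} = k_R/k_S = (A_R/A_S)·exp[(E_S−E_R)/(RT)].
(E_S−E_R)/(RT) = (108−78.0)×10³/(8.314×568) = 30000/4722 = 6.353.
k_R/k_S = (7.04×10^5/1.25×10^8)·exp(6.353) = 0.005632 × 574.1 = 3.23.
Since E_R < E_S, lowering the temperature improves selectivity toward R.

3.23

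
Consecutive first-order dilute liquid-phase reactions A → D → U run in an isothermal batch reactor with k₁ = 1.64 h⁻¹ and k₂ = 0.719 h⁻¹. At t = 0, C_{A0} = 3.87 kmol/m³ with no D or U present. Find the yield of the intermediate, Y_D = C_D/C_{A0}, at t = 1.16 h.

0.508

For first-order series with pure A initially, C_D(t) = k₁C_{A0}/(k₂−k₁)·(e^(−k₁t) − e^(−k₂t)).
e^(−k₁t) = e^(−1.64×1.16) = e^(−1.902) = 0.1492; e^(−k₂t) = e^(−0.8340) = 0.4343.
C_D = 1.64×3.87/(0.719−1.64) × (0.1492−0.4343) = (-6.891)×(-0.2851) = 1.965 kmol/m³.
Y_D = C_D/C_{A0} = 1.965/3.87 = 0.508.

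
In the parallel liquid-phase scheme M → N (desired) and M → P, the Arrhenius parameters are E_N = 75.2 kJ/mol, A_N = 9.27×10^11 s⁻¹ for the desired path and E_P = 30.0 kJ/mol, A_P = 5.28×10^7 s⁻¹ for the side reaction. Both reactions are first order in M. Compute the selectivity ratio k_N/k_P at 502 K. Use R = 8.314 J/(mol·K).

0.348

k_N/k_P = (A_N/A_P)·exp[−(E_N−E_P)/(RT)] = (A_N/A_P)·exp[(E_P−E_N)/(RT)].
(E_P−E_N)/(RT) = (30.0−75.2)×10³/(8.314×502) = -45200/4174 = -10.83.
k_N/k_P = (9.27×10^11/5.28×10^7)·exp(-10.83) = 17557 × 1.980×10^-5 = 0.348.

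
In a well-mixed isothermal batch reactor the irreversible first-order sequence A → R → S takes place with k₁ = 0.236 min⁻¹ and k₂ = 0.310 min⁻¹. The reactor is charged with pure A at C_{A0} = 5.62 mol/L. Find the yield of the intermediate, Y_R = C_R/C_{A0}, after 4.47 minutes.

Solving the coupled first-order balances gives C_R(t) = [k₁/(k₂−k₁)]·C_{A0}·(e^(−k₁t) − e^(−k₂t)).
e^(−k₁t) = e^(−0.236×4.47) = e^(−1.055) = 0.3482; e^(−k₂t) = e^(−1.386) = 0.2501.
C_R = 0.236×5.62/(0.310−0.236) × (0.3482−0.2501) = 17.92×0.09807 = 1.758 mol/L.
Y_R = C_R/C_{A0} = 1.758/5.62 = 0.313.

0.313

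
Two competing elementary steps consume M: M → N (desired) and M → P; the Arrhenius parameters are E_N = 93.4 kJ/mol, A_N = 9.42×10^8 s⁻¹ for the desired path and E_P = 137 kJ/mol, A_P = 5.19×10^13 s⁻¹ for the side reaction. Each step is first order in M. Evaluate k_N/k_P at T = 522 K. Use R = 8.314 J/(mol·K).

With equal orders, S_{N/P} = k_N/k_P = (A_N/A_P)·exp[(E_P−E_N)/(RT)].
(E_P−E_N)/(RT) = (137−93.4)×10³/(8.314×522) = 43600/4340 = 10.05.
k_N/k_P = (9.42×10^8/5.19×10^13)·exp(10.05) = 1.815×10^-5 × 23070 = 0.419.
Since E_N < E_P, lowering the temperature improves selectivity toward N.

0.419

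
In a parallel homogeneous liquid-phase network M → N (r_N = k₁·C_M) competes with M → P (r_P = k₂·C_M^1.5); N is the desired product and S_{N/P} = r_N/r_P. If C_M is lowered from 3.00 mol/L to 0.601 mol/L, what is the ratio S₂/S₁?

S_{N/P} = (k₁/k₂)·C_M^-0.5, so S₂/S₁ = (C_{M,2}/C_{M,1})^-0.5.
= (0.601/3.00)^(-0.5) = (0.2003)^(-0.5) = 2.23.
Selectivity toward N rises as C_M falls — low-concentration operation is favoured.

2.23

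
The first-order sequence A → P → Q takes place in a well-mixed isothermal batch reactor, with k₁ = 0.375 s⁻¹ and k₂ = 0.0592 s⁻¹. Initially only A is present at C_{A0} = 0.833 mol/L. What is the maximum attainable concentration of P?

For a first-order series the maximum intermediate yield is C_{P,max}/C_{A0} = (k₁/k₂)^[k₂/(k₂−k₁)].
= (0.375/0.0592)^(0.0592/(0.0592−0.375)) = (6.334)^(-0.1875) = 0.7075.
C_{P,max} = 0.7075×0.833 = 0.589 mol/L.

0.589 mol/L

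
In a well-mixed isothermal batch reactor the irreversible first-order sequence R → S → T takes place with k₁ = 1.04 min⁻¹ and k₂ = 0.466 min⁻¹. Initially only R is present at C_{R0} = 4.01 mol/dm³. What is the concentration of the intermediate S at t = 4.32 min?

The intermediate concentration in a first-order A→B→C sequence is C_S = k₁C_{R0}(e^(−k₁t) − e^(−k₂t))/(k₂−k₁).
e^(−k₁t) = e^(−1.04×4.32) = e^(−4.493) = 0.01119; e^(−k₂t) = e^(−2.013) = 0.1336.
C_S = 1.04×4.01/(0.466−1.04) × (0.01119−0.1336) = (-7.266)×(-0.1224) = 0.8892 mol/dm³.

0.889 mol/dm³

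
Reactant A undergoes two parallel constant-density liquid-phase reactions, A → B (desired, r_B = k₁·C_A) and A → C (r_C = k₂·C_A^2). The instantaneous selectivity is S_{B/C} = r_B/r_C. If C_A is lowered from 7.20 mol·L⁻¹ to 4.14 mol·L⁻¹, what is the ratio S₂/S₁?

S_{B/C} = (k₁/k₂)·C_A⁻¹, so S₂/S₁ = (C_{A,2}/C_{A,1})⁻¹.
= 7.20/4.14 = 1.74.

1.74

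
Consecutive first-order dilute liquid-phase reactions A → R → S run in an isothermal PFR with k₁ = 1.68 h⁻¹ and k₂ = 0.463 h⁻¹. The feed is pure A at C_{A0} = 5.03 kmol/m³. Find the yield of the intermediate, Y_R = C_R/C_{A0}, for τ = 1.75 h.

0.541

The intermediate concentration in a first-order A→B→C sequence is C_R = k₁C_{A0}(e^(−k₁τ) − e^(−k₂τ))/(k₂−k₁).
e^(−k₁τ) = e^(−1.68×1.75) = e^(−2.940) = 0.05287; e^(−k₂τ) = e^(−0.8103) = 0.4447.
C_R = 1.68×5.03/(0.463−1.68) × (0.05287−0.4447) = (-6.944)×(-0.3919) = 2.721 kmol/m³.
Y_R = C_R/C_{A0} = 2.721/5.03 = 0.541.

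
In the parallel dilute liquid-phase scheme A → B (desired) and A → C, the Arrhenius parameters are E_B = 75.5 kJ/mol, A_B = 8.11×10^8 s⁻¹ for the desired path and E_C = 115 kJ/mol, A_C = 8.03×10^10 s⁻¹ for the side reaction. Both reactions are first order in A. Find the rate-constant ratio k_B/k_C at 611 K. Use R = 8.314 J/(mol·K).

k_B/k_C = (A_B/A_C)·exp[−(E_B−E_C)/(RT)] = (A_B/A_C)·exp[(E_C−E_B)/(RT)].
(E_C−E_B)/(RT) = (115−75.5)×10³/(8.314×611) = 39500/5080 = 7.776.
k_B/k_C = (8.11×10^8/8.03×10^10)·exp(7.776) = 0.01010 × 2382 = 24.1.
Since E_B < E_C, lowering the temperature improves selectivity toward B.

24.1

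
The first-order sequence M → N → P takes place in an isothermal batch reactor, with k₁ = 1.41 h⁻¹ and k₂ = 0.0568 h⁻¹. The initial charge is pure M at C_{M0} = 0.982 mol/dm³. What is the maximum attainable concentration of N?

0.858 mol/dm³

At the optimum, C_{N,max}/C_{M0} = (k₁/k₂)^[k₂/(k₂−k₁)].
= (1.41/0.0568)^(0.0568/(0.0568−1.41)) = (24.82)^(-0.04197) = 0.8739.
C_{N,max} = 0.8739×0.982 = 0.858 mol/dm³.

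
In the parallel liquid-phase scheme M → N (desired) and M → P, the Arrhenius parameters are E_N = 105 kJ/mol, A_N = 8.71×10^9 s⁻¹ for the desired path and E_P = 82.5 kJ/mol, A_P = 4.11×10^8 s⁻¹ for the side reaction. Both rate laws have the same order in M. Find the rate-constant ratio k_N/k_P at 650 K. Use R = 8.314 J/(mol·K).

0.330

k_N/k_P = (A_N/A_P)·exp[−(E_N−E_P)/(RT)] = (A_N/A_P)·exp[(E_P−E_N)/(RT)].
(E_P−E_N)/(RT) = (82.5−105)×10³/(8.314×650) = -22500/5404 = -4.164.
k_N/k_P = (8.71×10^9/4.11×10^8)·exp(-4.164) = 21.19 × 0.01555 = 0.330.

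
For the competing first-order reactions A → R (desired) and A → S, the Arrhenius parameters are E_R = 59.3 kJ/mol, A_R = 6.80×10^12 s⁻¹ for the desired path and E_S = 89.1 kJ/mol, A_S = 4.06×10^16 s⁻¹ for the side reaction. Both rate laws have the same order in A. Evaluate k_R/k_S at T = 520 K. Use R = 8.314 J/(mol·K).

k_R/k_S = (A_R/A_S)·exp[−(E_R−E_S)/(RT)] = (A_R/A_S)·exp[(E_S−E_R)/(RT)].
(E_S−E_R)/(RT) = (89.1−59.3)×10³/(8.314×520) = 29800/4323 = 6.893.
k_R/k_S = (6.80×10^12/4.06×10^16)·exp(6.893) = 1.675×10^-4 × 985.3 = 0.165.
Since E_R < E_S, lowering the temperature improves selectivity toward R.

0.165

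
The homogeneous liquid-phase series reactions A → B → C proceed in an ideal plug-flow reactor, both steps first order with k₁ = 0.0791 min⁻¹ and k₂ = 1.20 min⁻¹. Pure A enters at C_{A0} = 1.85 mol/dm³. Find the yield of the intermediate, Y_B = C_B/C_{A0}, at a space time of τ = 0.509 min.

The intermediate concentration in a first-order A→B→C sequence is C_B = k₁C_{A0}(e^(−k₁τ) − e^(−k₂τ))/(k₂−k₁).
e^(−k₁τ) = e^(−0.0791×0.509) = e^(−0.04026) = 0.9605; e^(−k₂τ) = e^(−0.6108) = 0.5429.
C_B = 0.0791×1.85/(1.20−0.0791) × (0.9605−0.5429) = 0.1306×0.4176 = 0.05452 mol/dm³.
Y_B = C_B/C_{A0} = 0.05452/1.85 = 0.0295.

0.0295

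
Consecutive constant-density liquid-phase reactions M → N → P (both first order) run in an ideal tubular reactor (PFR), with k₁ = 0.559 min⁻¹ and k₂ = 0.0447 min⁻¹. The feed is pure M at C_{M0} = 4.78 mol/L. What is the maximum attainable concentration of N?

3.84 mol/L

Evaluating C_N at τ_opt = ln(k₂/k₁)/(k₂−k₁) gives C_{N,max}/C_{M0} = (k₁/k₂)^[k₂/(k₂−k₁)].
= (0.559/0.0447)^(0.0447/(0.0447−0.559)) = (12.51)^(-0.08691) = 0.8029.
C_{N,max} = 0.8029×4.78 = 3.84 mol/L.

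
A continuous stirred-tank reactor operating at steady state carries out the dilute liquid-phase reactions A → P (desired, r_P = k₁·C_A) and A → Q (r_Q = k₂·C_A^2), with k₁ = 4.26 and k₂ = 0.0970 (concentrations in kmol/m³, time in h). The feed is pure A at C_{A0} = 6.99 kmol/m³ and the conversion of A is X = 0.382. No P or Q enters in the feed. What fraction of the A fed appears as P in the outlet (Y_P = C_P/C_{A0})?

Exit C_A = C_{A0}(1−X) = 6.99×0.618 = 4.320 kmol/m³.
A CSTR operates uniformly at the exit composition, giving r_P = 18.40 and r_Q = 1.810 (each k·C_A^n at C_A = 4.320).
Fraction of consumed A going to P: r_P/(r_P+r_Q) = 0.9104.
C_P = 0.9104·C_{A0}·X = 0.9104×6.99×0.382 = 2.43 kmol/m³; Y_P = C_P/C_{A0} = 0.348.

0.348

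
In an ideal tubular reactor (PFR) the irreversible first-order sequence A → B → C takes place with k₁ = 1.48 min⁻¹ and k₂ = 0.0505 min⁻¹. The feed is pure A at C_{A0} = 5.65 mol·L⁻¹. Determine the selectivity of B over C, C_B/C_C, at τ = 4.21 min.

5.12

Solving the coupled first-order balances gives C_B(τ) = [k₁/(k₂−k₁)]·C_{A0}·(e^(−k₁τ) − e^(−k₂τ)).
e^(−k₁τ) = e^(−1.48×4.21) = e^(−6.231) = 0.001968; e^(−k₂τ) = e^(−0.2126) = 0.8085.
C_B = 1.48×5.65/(0.0505−1.48) × (0.001968−0.8085) = (-5.850)×(-0.8065) = 4.718 mol·L⁻¹.
C_A = C_{A0}e^(−k₁τ) = 0.01112 mol·L⁻¹, so C_C = C_{A0}−C_A−C_B = 0.9211 mol·L⁻¹; C_B/C_C = 5.12.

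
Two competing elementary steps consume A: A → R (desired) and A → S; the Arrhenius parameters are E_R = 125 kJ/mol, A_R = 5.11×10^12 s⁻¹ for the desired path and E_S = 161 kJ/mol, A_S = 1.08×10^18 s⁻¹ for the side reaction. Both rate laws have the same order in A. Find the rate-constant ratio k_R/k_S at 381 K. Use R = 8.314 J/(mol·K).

0.408

With equal orders, S_{R/S} = k_R/k_S = (A_R/A_S)·exp[(E_S−E_R)/(RT)].
(E_S−E_R)/(RT) = (161−125)×10³/(8.314×381) = 36000/3168 = 11.36.
k_R/k_S = (5.11×10^12/1.08×10^18)·exp(11.36) = 4.731×10^-6 × 86245 = 0.408.
Since E_R < E_S, lowering the temperature improves selectivity toward R.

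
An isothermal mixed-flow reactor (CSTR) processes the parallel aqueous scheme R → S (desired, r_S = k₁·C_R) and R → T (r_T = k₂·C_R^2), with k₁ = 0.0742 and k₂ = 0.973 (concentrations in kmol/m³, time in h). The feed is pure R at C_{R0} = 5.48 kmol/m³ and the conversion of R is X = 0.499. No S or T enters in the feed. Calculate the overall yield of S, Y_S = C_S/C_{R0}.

0.0135

Exit C_R = C_{R0}(1−X) = 5.48×0.501 = 2.745 kmol/m³.
In a CSTR the entire volume is at exit conditions, so r_S = 0.0742×2.745 = 0.2037 and r_T = 0.973×2.745^2 = 7.334.
Fraction of consumed R going to S: r_S/(r_S+r_T) = 0.02703.
C_S = 0.02703·C_{R0}·X = 0.02703×5.48×0.499 = 0.0739 kmol/m³; Y_S = C_S/C_{R0} = 0.0135.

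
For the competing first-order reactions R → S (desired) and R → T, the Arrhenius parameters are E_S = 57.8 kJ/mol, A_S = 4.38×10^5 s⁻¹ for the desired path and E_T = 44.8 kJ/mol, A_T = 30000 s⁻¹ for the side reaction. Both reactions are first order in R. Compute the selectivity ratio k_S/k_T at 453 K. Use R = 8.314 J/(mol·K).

With equal orders, S_{S/T} = k_S/k_T = (A_S/A_T)·exp[(E_T−E_S)/(RT)].
(E_T−E_S)/(RT) = (44.8−57.8)×10³/(8.314×453) = -13000/3766 = -3.452.
k_S/k_T = (4.38×10^5/30000)·exp(-3.452) = 14.60 × 0.03169 = 0.463.

0.463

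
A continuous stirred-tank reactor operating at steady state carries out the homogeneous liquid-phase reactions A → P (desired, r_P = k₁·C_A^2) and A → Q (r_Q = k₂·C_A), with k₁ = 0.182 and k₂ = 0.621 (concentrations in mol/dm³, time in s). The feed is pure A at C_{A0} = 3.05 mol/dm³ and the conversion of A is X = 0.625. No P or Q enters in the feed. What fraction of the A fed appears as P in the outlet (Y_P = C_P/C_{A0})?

Exit C_A = C_{A0}(1−X) = 3.05×0.375 = 1.144 mol/dm³.
A CSTR operates uniformly at the exit composition, giving r_P = 0.2381 and r_Q = 0.7103 (each k·C_A^n at C_A = 1.144).
Fraction of consumed A going to P: r_P/(r_P+r_Q) = 0.2511.
C_P = 0.2511·C_{A0}·X = 0.2511×3.05×0.625 = 0.479 mol/dm³; Y_P = C_P/C_{A0} = 0.157.

0.157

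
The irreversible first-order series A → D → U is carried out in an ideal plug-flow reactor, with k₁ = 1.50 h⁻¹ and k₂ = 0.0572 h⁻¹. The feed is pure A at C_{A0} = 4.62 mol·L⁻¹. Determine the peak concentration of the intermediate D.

4.06 mol·L⁻¹

Evaluating C_D at τ_opt = ln(k₂/k₁)/(k₂−k₁) gives C_{D,max}/C_{A0} = (k₁/k₂)^[k₂/(k₂−k₁)].
= (1.50/0.0572)^(0.0572/(0.0572−1.50)) = (26.22)^(-0.03965) = 0.8785.
C_{D,max} = 0.8785×4.62 = 4.06 mol·L⁻¹.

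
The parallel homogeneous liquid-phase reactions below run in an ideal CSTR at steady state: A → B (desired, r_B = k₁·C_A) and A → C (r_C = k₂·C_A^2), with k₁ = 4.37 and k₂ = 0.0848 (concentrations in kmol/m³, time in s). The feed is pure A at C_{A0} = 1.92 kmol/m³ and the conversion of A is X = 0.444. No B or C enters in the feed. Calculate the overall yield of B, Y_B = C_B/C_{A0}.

Exit C_A = C_{A0}(1−X) = 1.92×0.556 = 1.068 kmol/m³.
Rates in a CSTR are evaluated at the outlet concentration: r_B = 4.37×1.068 = 4.665, r_C = 0.0848×1.068^2 = 0.09664.
Fraction of consumed A going to B: r_B/(r_B+r_C) = 0.9797.
C_B = 0.9797·C_{A0}·X = 0.9797×1.92×0.444 = 0.835 kmol/m³; Y_B = C_B/C_{A0} = 0.435.

0.435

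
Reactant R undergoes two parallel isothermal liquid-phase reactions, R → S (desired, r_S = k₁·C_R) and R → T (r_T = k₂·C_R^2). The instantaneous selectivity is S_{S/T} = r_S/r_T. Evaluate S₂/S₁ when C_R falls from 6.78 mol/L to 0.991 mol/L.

S_{S/T} = (k₁/k₂)·C_R⁻¹, so S₂/S₁ = (C_{R,2}/C_{R,1})⁻¹.
= 6.78/0.991 = 6.84.

6.84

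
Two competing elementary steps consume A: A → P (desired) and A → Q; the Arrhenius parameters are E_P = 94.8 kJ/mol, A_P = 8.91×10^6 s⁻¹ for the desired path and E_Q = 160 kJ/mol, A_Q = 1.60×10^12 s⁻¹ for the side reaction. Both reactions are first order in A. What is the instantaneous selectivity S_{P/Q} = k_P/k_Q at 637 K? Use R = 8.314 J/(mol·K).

With equal orders, S_{P/Q} = k_P/k_Q = (A_P/A_Q)·exp[(E_Q−E_P)/(RT)].
(E_Q−E_P)/(RT) = (160−94.8)×10³/(8.314×637) = 65200/5296 = 12.31.
k_P/k_Q = (8.91×10^6/1.60×10^12)·exp(12.31) = 5.569×10^-6 × 2.222×10^5 = 1.24.
Since E_P < E_Q, lowering the temperature improves selectivity toward P.

1.24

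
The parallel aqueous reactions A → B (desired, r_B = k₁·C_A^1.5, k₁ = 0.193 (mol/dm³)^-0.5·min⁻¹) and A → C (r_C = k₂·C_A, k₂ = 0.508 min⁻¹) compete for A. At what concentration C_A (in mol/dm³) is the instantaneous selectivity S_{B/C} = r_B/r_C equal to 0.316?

S_{B/C} = (k₁/k₂)·C_A^0.5 ⇒ C_A = (S·k₂/k₁)^(2).
= (0.316×0.508/0.193)^(2) = (0.8318)^(2) = 0.692 mol/dm³.

0.692 mol/dm³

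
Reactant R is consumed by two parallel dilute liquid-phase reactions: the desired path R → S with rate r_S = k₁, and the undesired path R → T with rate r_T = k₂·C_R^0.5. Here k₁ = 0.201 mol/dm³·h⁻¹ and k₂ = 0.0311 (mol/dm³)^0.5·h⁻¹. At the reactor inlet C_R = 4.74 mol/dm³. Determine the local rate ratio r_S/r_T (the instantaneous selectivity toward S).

2.97

S_{S/T} = r_S/r_T = (k₁)/(k₂·C_R^0.5) = (k₁/k₂)·C_R^-0.5.
= (0.201) / (0.0311×4.740^0.5) = 0.2010/0.06771 = 2.97.
The undesired path is higher order in R, so low C_R (CSTR or dilute feed) favours S.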